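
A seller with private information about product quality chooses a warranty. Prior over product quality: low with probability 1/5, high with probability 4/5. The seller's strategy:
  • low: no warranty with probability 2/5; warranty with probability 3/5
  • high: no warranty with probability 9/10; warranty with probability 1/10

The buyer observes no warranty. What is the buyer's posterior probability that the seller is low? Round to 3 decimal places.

P(no warranty) = (1/5)·(2/5) + (4/5)·(9/10) = 4/5
P(low | no warranty) = ((1/5)·(2/5)) / (4/5) = (2/25) / (4/5) = 1/10

0.100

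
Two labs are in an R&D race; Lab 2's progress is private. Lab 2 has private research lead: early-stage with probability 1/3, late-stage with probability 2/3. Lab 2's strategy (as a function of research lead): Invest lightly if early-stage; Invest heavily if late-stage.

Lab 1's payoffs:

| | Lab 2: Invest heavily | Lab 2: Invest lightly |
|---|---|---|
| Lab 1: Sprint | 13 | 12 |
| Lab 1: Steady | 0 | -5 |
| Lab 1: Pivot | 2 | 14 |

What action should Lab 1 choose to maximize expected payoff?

Sprint

E[Sprint] = 1/3·(12) + 2/3·(13) = 38/3
E[Steady] = 1/3·(-5) + 2/3·(0) = -5/3
E[Pivot] = 1/3·(14) + 2/3·(2) = 6
Best response: Sprint (38/3 is the largest).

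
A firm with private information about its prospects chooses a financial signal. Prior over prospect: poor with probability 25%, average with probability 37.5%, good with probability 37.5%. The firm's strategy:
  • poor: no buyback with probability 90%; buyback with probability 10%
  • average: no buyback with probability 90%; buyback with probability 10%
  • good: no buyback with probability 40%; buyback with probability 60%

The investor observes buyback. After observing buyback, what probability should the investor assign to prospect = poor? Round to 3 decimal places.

0.087

P(buyback) = 0.25·0.1 + 0.375·0.1 + 0.375·0.6 = 0.2875
P(poor | buyback) = (0.25·0.1) / 0.2875 = 0.025 / 0.2875 = 0.0869565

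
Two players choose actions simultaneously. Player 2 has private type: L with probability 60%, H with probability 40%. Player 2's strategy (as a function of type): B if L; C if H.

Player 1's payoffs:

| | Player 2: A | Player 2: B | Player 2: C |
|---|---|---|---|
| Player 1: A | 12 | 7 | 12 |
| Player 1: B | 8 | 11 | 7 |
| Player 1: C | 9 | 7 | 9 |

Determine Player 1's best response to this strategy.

E[A] = 0.6·(7) + 0.4·(12) = 9
E[B] = 0.6·(11) + 0.4·(7) = 9.4
E[C] = 0.6·(7) + 0.4·(9) = 7.8
Best response: B (9.4 is the largest).

B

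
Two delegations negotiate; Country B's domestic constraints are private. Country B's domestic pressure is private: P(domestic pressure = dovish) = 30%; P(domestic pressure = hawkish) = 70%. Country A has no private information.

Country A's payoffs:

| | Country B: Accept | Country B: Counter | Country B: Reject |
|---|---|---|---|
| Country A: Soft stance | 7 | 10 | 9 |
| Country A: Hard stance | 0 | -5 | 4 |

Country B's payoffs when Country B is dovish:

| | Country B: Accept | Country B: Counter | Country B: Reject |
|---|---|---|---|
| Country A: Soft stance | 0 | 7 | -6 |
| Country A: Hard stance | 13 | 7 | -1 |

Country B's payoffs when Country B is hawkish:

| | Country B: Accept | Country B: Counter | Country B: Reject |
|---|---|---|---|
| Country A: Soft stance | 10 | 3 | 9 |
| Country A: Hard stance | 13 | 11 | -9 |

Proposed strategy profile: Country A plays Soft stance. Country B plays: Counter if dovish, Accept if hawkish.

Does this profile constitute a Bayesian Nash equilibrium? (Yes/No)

Country A plays Soft stance: E[Soft stance] = 0.3·(10) + 0.7·(7) = 7.9; E[Hard stance] = -1.5. Best-responding. ✓
Country B (domestic pressure dovish), facing Soft stance: Accept gives 0, Counter gives 7, Reject gives -6. Proposed Counter is best. ✓
Country B (domestic pressure hawkish), facing Soft stance: Accept gives 10, Counter gives 3, Reject gives 9. Proposed Accept is best. ✓

Yes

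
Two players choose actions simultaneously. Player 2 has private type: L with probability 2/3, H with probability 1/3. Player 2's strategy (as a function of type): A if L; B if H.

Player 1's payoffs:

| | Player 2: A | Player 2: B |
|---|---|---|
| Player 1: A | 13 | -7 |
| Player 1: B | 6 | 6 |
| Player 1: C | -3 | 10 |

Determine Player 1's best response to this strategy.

A

Compute Player 1's expected payoff for each action, taking the expectation over Player 2's type.
E[A] = 2/3·(13) + 1/3·(-7) = 19/3
E[B] = 2/3·(6) + 1/3·(6) = 6
E[C] = 2/3·(-3) + 1/3·(10) = 4/3
Best response: A (19/3 is the largest).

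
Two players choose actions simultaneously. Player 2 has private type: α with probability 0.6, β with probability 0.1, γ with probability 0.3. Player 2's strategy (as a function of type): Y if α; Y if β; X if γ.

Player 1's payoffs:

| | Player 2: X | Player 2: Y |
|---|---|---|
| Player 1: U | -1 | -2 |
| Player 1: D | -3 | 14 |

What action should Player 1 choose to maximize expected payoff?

E[U] = 0.6·(-2) + 0.1·(-2) + 0.3·(-1) = -1.7
E[D] = 0.6·(14) + 0.1·(14) + 0.3·(-3) = 8.9
Best response: D (8.9 is the largest).

D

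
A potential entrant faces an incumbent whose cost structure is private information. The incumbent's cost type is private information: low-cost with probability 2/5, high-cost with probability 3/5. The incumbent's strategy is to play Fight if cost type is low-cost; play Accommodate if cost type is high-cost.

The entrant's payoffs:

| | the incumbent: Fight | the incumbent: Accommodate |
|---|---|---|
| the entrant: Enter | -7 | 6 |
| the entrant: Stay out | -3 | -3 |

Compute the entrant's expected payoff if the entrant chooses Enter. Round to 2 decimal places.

E[Enter] = 2/5·(-7) + 3/5·6 = (-14/5) + 18/5 = 4/5

0.80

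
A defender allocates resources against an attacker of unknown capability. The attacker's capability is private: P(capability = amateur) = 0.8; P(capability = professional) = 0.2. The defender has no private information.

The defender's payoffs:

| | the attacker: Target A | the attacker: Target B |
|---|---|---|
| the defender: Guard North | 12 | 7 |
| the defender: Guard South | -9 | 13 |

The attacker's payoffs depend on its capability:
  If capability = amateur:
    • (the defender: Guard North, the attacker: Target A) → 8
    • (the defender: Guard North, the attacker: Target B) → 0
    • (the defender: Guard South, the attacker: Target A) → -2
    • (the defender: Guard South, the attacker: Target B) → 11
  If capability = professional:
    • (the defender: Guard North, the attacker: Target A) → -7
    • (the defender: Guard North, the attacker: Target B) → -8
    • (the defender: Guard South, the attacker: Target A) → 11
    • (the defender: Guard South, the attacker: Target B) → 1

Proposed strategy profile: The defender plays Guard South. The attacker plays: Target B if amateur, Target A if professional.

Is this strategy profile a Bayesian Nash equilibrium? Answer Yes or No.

Yes

The defender plays Guard South: E[Guard South] = 0.8·(13) + 0.2·(-9) = 8.6; E[Guard North] = 8. Best-responding. ✓
The attacker (capability amateur), facing Guard South: Target A gives -2, Target B gives 11. Proposed Target B is best. ✓
The attacker (capability professional), facing Guard South: Target A gives 11, Target B gives 1. Proposed Target A is best. ✓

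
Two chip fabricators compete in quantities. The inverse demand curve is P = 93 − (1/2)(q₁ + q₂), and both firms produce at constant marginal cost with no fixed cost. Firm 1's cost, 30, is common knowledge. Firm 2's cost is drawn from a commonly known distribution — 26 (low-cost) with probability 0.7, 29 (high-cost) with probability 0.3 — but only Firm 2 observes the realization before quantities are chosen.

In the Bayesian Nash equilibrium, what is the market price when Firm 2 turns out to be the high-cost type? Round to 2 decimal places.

51.02

Each type of Firm 2 best-responds to q₁; Firm 1 best-responds to the expected q₂ over Firm 2's types.
Firm 2 with cost c maximizes (93 − (1/2)(q₁+q₂) − c)·q₂, giving q₂(c) = (93 − c − (1/2)q₁).
E[c₂] = 0.7·26 + 0.3·29 = 26.9
Firm 1's FOC against E[q₂] yields q₁ = (93 − 2·30 + E[c₂])/(3/2) = (93 − 60 + 26.9)/(3/2) = 39.9333.
q₂(high-cost) = 44.0333, so P = 93 − (1/2)·(39.9333 + 44.0333) = 51.0167.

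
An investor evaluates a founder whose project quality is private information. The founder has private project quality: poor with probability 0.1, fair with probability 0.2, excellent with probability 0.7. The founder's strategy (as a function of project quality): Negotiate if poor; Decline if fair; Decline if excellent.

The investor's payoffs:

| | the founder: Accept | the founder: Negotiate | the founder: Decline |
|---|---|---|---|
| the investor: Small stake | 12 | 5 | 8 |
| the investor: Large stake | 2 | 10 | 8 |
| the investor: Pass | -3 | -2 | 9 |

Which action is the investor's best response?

Large stake

Compute the investor's expected payoff for each action, taking the expectation over the founder's type.
E[Small stake] = 0.1·(5) + 0.2·(8) + 0.7·(8) = 7.7
E[Large stake] = 0.1·(10) + 0.2·(8) + 0.7·(8) = 8.2
E[Pass] = 0.1·(-2) + 0.2·(9) + 0.7·(9) = 7.9
Best response: Large stake (8.2 is the largest).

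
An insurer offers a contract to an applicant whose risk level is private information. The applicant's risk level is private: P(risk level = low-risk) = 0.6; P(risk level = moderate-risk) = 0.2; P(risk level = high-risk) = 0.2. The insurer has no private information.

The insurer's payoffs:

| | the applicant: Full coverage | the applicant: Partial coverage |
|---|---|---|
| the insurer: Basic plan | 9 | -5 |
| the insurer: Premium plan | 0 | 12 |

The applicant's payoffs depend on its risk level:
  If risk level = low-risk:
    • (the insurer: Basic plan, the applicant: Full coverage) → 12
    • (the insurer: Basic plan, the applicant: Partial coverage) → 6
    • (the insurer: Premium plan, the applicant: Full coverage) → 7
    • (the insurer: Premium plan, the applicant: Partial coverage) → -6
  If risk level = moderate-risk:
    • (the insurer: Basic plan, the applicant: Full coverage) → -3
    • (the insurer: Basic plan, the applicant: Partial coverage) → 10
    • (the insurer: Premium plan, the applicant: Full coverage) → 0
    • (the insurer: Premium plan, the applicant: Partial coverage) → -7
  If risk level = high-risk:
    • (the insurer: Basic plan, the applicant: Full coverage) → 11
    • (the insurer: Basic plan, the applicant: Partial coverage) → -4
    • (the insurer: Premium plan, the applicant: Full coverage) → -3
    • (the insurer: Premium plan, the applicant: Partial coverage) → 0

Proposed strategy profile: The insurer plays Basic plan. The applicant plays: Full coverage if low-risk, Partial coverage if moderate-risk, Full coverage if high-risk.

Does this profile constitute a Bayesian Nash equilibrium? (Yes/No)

Yes

A profile is a BNE iff every type of every player is best-responding given beliefs about the other side.
The insurer plays Basic plan: E[Basic plan] = 0.6·(9) + 0.2·(-5) + 0.2·(9) = 6.2; E[Premium plan] = 2.4. Best-responding. ✓
The applicant (risk level low-risk), facing Basic plan: Full coverage gives 12, Partial coverage gives 6. Proposed Full coverage is best. ✓
The applicant (risk level moderate-risk), facing Basic plan: Full coverage gives -3, Partial coverage gives 10. Proposed Partial coverage is best. ✓
The applicant (risk level high-risk), facing Basic plan: Full coverage gives 11, Partial coverage gives -4. Proposed Full coverage is best. ✓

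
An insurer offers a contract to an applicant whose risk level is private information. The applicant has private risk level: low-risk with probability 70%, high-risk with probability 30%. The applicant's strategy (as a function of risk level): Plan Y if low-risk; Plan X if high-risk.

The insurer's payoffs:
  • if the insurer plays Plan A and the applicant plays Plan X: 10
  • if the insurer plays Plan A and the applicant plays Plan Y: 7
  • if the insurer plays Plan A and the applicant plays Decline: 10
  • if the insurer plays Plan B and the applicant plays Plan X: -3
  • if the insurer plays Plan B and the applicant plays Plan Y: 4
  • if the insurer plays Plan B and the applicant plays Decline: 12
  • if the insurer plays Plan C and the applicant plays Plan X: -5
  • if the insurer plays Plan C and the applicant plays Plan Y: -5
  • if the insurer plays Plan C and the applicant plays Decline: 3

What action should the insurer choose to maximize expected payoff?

Compute the insurer's expected payoff for each action, taking the expectation over the applicant's type.
E[Plan A] = 0.7·(7) + 0.3·(10) = 7.9
E[Plan B] = 0.7·(4) + 0.3·(-3) = 1.9
E[Plan C] = 0.7·(-5) + 0.3·(-5) = -5
Best response: Plan A (7.9 is the largest).

Plan A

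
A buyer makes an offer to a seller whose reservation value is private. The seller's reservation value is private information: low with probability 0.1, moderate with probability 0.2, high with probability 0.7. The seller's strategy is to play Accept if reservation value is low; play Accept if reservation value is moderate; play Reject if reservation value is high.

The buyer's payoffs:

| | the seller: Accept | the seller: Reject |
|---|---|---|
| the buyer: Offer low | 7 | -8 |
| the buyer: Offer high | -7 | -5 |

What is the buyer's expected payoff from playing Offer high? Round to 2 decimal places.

E[Offer high] = 0.1·(-7) + 0.2·(-7) + 0.7·(-5) = (-0.7) + (-1.4) + (-3.5) = -5.6

-5.60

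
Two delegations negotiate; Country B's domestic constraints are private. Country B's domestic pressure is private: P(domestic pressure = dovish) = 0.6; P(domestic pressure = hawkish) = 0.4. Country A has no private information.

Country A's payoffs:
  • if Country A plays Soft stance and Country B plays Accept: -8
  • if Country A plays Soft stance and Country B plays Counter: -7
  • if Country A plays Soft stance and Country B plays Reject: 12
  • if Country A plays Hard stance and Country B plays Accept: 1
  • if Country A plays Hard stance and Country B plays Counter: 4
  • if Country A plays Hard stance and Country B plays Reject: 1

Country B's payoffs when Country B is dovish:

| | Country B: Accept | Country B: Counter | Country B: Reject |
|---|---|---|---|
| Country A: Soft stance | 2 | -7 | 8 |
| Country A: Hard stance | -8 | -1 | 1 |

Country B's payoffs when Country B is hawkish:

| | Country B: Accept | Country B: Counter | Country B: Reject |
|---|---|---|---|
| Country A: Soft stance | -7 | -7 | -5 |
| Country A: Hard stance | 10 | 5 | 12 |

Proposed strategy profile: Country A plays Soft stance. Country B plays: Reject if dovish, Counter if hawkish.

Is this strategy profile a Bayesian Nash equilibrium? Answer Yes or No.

No

Country A plays Soft stance: E[Soft stance] = 0.6·(12) + 0.4·(-7) = 4.4; E[Hard stance] = 2.2. Best-responding. ✓
Country B (domestic pressure dovish), facing Soft stance: Accept gives 2, Counter gives -7, Reject gives 8. Proposed Reject is best. ✓
Country B (domestic pressure hawkish), facing Soft stance: Accept gives -7, Counter gives -7, Reject gives -5. Proposed Counter is not best — profitable deviation exists. ✗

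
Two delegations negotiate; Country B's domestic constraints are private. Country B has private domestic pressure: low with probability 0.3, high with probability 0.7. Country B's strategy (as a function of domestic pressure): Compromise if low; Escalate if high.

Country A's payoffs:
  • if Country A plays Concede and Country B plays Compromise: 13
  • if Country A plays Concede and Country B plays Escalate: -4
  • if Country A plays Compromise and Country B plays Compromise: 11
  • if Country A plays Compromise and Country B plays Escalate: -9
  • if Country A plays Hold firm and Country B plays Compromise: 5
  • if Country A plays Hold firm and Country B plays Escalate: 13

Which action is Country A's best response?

Hold firm

Compute Country A's expected payoff for each action, taking the expectation over Country B's type.
E[Concede] = 0.3·(13) + 0.7·(-4) = 1.1
E[Compromise] = 0.3·(11) + 0.7·(-9) = -3
E[Hold firm] = 0.3·(5) + 0.7·(13) = 10.6
Best response: Hold firm (10.6 is the largest).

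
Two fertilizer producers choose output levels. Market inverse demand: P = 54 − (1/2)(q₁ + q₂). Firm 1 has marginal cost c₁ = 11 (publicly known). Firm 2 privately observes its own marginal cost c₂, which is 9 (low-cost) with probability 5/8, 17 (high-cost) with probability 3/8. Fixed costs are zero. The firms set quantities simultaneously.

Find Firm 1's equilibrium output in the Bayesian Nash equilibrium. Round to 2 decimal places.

29.33

Firm 2 with cost c maximizes (54 − (1/2)(q₁+q₂) − c)·q₂, giving q₂(c) = (54 − c − (1/2)q₁).
E[c₂] = 5/8·9 + 3/8·17 = 12
Firm 1's FOC against E[q₂] yields q₁ = (54 − 2·11 + E[c₂])/(3/2) = (54 − 22 + 12)/(3/2) = 29.3333.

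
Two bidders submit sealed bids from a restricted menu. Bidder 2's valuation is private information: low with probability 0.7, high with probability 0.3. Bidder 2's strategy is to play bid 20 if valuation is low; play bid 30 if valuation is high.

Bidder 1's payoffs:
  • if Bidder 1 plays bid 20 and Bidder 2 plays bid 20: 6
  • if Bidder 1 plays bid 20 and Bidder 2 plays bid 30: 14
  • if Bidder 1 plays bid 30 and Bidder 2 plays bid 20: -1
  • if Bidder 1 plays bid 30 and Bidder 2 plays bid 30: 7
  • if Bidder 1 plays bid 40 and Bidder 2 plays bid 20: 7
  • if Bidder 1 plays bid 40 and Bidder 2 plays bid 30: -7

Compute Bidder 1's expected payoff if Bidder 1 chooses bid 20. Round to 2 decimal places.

E[bid 20] = 0.7·6 + 0.3·14 = 4.2 + 4.2 = 8.4

8.40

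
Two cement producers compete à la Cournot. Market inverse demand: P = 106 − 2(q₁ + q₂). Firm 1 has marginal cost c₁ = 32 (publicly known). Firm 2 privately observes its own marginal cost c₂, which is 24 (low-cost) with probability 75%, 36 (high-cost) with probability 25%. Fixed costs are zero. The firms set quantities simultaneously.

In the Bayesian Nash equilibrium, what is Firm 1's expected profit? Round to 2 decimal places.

264.50

Type-c best response for Firm 2: q₂(c) = (106 − c)/4 − q₁/2.
Firm 1 maximizes expected profit; its first-order condition is 106 − 4q₁ − 2E[q₂] − 32 = 0.
Substituting E[q₂] and solving: E[c₂] = 27, so q₁ = (106 − 2·32 + 27)/6 = 11.5.
E[P] = 106 − 2·(q₁ + E[q₂]) = 55; Firm 1's expected profit = (E[P] − 32)·q₁ = (55 − 32)·11.5 = 264.5.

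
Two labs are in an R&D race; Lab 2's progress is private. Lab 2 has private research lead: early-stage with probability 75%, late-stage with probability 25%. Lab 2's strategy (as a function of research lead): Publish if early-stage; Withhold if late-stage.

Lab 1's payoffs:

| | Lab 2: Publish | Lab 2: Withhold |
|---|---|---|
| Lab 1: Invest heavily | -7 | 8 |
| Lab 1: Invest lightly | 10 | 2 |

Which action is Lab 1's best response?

Invest lightly

E[Invest heavily] = 0.75·(-7) + 0.25·(8) = -3.25
E[Invest lightly] = 0.75·(10) + 0.25·(2) = 8
Best response: Invest lightly (8 is the largest).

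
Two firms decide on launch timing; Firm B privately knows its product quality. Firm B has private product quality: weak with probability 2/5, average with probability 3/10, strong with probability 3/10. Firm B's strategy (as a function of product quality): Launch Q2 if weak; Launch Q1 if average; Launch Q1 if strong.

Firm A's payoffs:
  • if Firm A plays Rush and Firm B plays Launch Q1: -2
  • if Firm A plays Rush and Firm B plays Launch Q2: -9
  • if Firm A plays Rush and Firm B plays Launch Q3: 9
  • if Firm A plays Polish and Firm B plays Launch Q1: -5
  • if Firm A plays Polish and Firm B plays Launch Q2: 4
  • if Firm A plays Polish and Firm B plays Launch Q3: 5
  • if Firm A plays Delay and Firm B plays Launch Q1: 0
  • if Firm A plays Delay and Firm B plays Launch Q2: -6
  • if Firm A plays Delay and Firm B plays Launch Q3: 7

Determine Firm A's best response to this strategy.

Polish

E[Rush] = 2/5·(-9) + 3/10·(-2) + 3/10·(-2) = -24/5
E[Polish] = 2/5·(4) + 3/10·(-5) + 3/10·(-5) = -7/5
E[Delay] = 2/5·(-6) + 3/10·(0) + 3/10·(0) = -12/5
Best response: Polish (-7/5 is the largest).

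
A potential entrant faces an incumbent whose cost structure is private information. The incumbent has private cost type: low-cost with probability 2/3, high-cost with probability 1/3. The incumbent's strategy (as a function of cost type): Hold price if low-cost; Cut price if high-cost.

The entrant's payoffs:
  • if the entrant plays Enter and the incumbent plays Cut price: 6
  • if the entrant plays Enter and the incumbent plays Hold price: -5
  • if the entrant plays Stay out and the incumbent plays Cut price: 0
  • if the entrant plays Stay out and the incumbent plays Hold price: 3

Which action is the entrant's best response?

Stay out

Compute the entrant's expected payoff for each action, taking the expectation over the incumbent's type.
E[Enter] = 2/3·(-5) + 1/3·(6) = -4/3
E[Stay out] = 2/3·(3) + 1/3·(0) = 2
Best response: Stay out (2 is the largest).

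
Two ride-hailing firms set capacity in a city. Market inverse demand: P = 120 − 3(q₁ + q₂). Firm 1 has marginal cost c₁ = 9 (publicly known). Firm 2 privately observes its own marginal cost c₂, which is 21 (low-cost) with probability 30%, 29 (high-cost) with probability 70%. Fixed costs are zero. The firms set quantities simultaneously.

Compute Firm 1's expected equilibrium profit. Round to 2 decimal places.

612.52

Firm 2 with cost c maximizes (120 − 3(q₁+q₂) − c)·q₂, giving q₂(c) = (120 − c − 3q₁)/6.
E[c₂] = 0.3·21 + 0.7·29 = 26.6
Firm 1's FOC against E[q₂] yields q₁ = (120 − 2·9 + E[c₂])/9 = (120 − 18 + 26.6)/9 = 14.2889.
E[P] = 120 − 3·(q₁ + E[q₂]) = 51.8667; Firm 1's expected profit = (E[P] − 9)·q₁ = (51.8667 − 9)·14.2889 = 612.517.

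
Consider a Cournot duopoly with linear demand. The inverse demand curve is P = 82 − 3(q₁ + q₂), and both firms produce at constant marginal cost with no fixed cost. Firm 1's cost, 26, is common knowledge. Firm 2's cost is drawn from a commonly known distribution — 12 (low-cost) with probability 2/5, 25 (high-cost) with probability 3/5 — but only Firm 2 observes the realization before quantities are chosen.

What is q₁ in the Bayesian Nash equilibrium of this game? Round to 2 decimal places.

Type-c best response for Firm 2: q₂(c) = (82 − c)/6 − q₁/2.
Firm 1 maximizes expected profit; its first-order condition is 82 − 6q₁ − 3E[q₂] − 26 = 0.
Substituting E[q₂] and solving: E[c₂] = 19.8, so q₁ = (82 − 2·26 + 19.8)/9 = 5.53333.

5.53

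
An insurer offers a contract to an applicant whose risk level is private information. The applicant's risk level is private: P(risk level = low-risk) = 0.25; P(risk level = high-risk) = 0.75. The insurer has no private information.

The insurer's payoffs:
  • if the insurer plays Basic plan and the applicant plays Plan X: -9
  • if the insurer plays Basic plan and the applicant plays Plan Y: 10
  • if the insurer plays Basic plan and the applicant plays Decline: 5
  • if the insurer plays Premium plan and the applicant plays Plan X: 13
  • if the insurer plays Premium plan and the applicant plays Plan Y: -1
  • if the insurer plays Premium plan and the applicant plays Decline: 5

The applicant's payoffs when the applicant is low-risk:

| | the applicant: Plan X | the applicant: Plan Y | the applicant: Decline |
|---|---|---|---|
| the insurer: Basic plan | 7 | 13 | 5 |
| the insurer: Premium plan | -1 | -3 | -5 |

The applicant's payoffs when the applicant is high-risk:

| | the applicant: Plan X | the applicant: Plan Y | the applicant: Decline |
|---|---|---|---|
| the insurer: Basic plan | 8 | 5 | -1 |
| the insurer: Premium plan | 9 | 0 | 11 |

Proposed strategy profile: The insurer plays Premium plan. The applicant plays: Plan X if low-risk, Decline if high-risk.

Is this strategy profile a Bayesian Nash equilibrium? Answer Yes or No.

The insurer plays Premium plan: E[Premium plan] = 0.25·(13) + 0.75·(5) = 7; E[Basic plan] = 1.5. Best-responding. ✓
The applicant (risk level low-risk), facing Premium plan: Plan X gives -1, Plan Y gives -3, Decline gives -5. Proposed Plan X is best. ✓
The applicant (risk level high-risk), facing Premium plan: Plan X gives 9, Plan Y gives 0, Decline gives 11. Proposed Decline is best. ✓

Yes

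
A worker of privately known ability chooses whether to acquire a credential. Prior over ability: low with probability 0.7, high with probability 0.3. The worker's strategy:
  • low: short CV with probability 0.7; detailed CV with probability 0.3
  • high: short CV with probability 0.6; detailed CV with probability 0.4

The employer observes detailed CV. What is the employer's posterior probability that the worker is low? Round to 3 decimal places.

P(detailed CV) = 0.7·0.3 + 0.3·0.4 = 0.33
P(low | detailed CV) = (0.7·0.3) / 0.33 = 0.21 / 0.33 = 0.636364

0.636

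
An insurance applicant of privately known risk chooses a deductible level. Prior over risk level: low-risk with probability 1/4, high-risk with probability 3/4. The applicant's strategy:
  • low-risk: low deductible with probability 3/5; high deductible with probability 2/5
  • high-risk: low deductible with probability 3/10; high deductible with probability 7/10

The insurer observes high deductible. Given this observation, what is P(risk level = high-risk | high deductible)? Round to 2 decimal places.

0.84

Apply Bayes' rule using the sender's strategy as the likelihood.
P(high deductible) = (1/4)·(2/5) + (3/4)·(7/10) = 5/8
P(high-risk | high deductible) = ((3/4)·(7/10)) / (5/8) = (21/40) / (5/8) = 21/25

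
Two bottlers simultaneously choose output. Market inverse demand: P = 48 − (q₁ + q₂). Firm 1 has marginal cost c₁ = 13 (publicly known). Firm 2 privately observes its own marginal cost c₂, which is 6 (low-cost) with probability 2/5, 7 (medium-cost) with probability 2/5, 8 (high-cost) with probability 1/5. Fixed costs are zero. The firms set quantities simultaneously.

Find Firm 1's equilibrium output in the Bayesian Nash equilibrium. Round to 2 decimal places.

Type-c best response for Firm 2: q₂(c) = (48 − c)/2 − q₁/2.
Firm 1 maximizes expected profit; its first-order condition is 48 − 2q₁ − E[q₂] − 13 = 0.
Substituting E[q₂] and solving: E[c₂] = 6.8, so q₁ = (48 − 2·13 + 6.8)/3 = 9.6.

9.60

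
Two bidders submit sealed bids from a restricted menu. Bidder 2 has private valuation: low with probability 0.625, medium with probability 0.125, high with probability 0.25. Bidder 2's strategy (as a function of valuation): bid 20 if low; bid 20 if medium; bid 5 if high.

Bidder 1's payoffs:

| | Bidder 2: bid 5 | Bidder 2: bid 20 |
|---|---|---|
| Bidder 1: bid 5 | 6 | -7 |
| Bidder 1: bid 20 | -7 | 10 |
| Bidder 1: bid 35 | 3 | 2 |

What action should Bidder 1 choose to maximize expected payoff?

E[bid 5] = 0.625·(-7) + 0.125·(-7) + 0.25·(6) = -3.75
E[bid 20] = 0.625·(10) + 0.125·(10) + 0.25·(-7) = 5.75
E[bid 35] = 0.625·(2) + 0.125·(2) + 0.25·(3) = 2.25
Best response: bid 20 (5.75 is the largest).

bid 20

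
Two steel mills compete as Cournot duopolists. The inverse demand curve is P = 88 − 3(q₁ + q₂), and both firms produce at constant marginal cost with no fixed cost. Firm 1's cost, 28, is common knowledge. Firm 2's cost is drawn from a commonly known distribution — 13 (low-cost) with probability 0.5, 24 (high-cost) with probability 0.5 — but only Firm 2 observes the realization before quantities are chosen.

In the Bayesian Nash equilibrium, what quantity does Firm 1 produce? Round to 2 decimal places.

Firm 2 with cost c maximizes (88 − 3(q₁+q₂) − c)·q₂, giving q₂(c) = (88 − c − 3q₁)/6.
E[c₂] = 0.5·13 + 0.5·24 = 18.5
Firm 1's FOC against E[q₂] yields q₁ = (88 − 2·28 + E[c₂])/9 = (88 − 56 + 18.5)/9 = 5.61111.

5.61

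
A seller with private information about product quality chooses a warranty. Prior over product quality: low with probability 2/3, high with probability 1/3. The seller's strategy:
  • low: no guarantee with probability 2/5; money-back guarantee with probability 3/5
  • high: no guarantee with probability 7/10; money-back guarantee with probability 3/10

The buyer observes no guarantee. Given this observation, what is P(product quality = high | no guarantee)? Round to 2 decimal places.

0.47

P(no guarantee) = (2/3)·(2/5) + (1/3)·(7/10) = 1/2
P(high | no guarantee) = ((1/3)·(7/10)) / (1/2) = (7/30) / (1/2) = 7/15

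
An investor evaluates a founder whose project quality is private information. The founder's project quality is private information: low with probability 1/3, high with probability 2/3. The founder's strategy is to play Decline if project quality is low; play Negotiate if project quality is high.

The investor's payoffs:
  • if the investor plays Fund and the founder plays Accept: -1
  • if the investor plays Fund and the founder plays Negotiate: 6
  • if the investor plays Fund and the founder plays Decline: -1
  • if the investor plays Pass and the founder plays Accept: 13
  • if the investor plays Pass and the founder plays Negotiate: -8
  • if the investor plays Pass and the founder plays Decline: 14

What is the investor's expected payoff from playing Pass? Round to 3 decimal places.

Take the expectation over the founder's project quality, weighting each type's action by its prior probability.
E[Pass] = 1/3·14 + 2/3·(-8) = 14/3 + (-16/3) = -2/3

-0.667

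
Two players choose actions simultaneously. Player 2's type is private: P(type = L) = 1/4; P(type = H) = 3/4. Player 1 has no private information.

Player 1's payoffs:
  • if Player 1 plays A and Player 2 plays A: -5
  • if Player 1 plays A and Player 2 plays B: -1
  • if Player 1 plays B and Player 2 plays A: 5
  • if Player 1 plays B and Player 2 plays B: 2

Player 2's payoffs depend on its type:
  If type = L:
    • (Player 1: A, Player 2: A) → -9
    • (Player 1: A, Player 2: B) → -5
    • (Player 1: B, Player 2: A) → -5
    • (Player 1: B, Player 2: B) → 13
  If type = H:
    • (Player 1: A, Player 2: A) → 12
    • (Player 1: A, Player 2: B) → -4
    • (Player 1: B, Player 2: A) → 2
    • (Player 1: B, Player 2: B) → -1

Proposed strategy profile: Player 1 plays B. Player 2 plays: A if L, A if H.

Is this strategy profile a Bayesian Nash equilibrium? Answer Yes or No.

No

Player 1 plays B: E[B] = 1/4·(5) + 3/4·(5) = 5; E[A] = -5. Best-responding. ✓
Player 2 (type L), facing B: A gives -5, B gives 13. Proposed A is not best — profitable deviation exists. ✗
Player 2 (type H), facing B: A gives 2, B gives -1. Proposed A is best. ✓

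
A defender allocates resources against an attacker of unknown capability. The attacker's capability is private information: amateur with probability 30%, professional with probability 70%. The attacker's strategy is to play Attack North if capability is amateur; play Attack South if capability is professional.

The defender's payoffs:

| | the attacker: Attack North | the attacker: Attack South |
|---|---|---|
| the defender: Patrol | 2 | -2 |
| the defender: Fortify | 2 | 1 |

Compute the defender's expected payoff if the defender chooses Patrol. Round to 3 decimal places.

-0.800

E[Patrol] = 0.3·2 + 0.7·(-2) = 0.6 + (-1.4) = -0.8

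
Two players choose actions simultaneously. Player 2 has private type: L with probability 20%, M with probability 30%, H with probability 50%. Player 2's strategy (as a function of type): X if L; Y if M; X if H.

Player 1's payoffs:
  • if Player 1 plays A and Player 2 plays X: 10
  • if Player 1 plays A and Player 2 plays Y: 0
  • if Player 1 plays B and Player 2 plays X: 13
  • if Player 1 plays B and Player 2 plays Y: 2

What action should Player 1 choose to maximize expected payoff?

E[A] = 0.2·(10) + 0.3·(0) + 0.5·(10) = 7
E[B] = 0.2·(13) + 0.3·(2) + 0.5·(13) = 9.7
Best response: B (9.7 is the largest).

B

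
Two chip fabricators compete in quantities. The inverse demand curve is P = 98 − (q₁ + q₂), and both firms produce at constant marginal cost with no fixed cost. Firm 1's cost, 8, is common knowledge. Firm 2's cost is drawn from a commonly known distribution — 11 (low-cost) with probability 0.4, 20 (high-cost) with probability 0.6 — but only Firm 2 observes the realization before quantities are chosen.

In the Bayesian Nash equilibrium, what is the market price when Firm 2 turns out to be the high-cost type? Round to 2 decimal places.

42.60

Type-c best response for Firm 2: q₂(c) = (98 − c)/2 − q₁/2.
Firm 1 maximizes expected profit; its first-order condition is 98 − 2q₁ − E[q₂] − 8 = 0.
Substituting E[q₂] and solving: E[c₂] = 16.4, so q₁ = (98 − 2·8 + 16.4)/3 = 32.8.
q₂(high-cost) = 22.6, so P = 98 − (32.8 + 22.6) = 42.6.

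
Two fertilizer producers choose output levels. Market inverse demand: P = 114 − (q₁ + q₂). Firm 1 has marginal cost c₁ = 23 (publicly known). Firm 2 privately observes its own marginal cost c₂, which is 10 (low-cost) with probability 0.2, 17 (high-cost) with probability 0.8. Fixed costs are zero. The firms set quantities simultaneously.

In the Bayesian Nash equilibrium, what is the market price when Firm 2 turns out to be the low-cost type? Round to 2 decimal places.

Firm 2 with cost c maximizes (114 − (q₁+q₂) − c)·q₂, giving q₂(c) = (114 − c − q₁)/2.
E[c₂] = 0.2·10 + 0.8·17 = 15.6
Firm 1's FOC against E[q₂] yields q₁ = (114 − 2·23 + E[c₂])/3 = (114 − 46 + 15.6)/3 = 27.8667.
q₂(low-cost) = 38.0667, so P = 114 − (27.8667 + 38.0667) = 48.0667.

48.07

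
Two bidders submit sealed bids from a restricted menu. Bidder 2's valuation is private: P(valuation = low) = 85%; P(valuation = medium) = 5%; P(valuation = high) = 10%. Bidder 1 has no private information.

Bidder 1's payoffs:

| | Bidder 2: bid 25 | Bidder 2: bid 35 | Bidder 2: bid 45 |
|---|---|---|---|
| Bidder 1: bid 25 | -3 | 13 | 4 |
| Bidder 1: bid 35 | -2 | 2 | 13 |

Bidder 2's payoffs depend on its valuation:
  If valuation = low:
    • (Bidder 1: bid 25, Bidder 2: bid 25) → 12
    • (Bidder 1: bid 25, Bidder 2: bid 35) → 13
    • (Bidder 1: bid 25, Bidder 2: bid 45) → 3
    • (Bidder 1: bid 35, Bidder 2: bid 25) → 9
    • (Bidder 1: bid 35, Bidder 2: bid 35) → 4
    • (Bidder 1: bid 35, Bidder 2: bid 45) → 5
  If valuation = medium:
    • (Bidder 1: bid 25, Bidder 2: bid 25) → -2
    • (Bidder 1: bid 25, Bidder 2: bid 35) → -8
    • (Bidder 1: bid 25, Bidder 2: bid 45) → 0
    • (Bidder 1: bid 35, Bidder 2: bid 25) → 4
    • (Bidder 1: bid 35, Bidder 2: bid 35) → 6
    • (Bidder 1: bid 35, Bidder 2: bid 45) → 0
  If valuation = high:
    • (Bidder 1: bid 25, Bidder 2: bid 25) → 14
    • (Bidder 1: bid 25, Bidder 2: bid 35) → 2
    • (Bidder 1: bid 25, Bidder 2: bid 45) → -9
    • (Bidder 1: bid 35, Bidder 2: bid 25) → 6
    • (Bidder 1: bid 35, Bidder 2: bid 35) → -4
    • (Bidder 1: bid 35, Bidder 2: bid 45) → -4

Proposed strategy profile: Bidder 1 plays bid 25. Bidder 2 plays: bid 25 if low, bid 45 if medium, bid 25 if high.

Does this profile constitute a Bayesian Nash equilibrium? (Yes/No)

No

A profile is a BNE iff every type of every player is best-responding given beliefs about the other side.
Bidder 1 plays bid 25: E[bid 25] = 0.85·(-3) + 0.05·(4) + 0.1·(-3) = -2.65; E[bid 35] = -1.25. Not best-responding. ✗
Bidder 2 (valuation low), facing bid 25: bid 25 gives 12, bid 35 gives 13, bid 45 gives 3. Proposed bid 25 is not best — profitable deviation exists. ✗
Bidder 2 (valuation medium), facing bid 25: bid 25 gives -2, bid 35 gives -8, bid 45 gives 0. Proposed bid 45 is best. ✓
Bidder 2 (valuation high), facing bid 25: bid 25 gives 14, bid 35 gives 2, bid 45 gives -9. Proposed bid 25 is best. ✓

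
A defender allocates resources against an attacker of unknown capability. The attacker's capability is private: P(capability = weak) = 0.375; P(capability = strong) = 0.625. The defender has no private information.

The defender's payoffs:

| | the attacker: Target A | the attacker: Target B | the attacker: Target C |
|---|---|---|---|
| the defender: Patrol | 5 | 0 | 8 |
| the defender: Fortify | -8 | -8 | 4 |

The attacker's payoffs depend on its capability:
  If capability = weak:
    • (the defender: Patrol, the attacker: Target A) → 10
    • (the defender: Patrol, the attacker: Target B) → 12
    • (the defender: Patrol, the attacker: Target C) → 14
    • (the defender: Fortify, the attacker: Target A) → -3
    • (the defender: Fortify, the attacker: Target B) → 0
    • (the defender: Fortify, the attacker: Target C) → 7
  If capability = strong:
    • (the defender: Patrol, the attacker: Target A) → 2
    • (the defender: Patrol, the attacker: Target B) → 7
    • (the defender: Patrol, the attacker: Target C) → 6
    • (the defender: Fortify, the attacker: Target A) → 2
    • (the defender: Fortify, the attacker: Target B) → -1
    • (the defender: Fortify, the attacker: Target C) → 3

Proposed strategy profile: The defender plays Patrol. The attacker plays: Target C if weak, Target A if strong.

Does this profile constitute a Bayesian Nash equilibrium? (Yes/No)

The defender plays Patrol: E[Patrol] = 0.375·(8) + 0.625·(5) = 6.125; E[Fortify] = -3.5. Best-responding. ✓
The attacker (capability weak), facing Patrol: Target A gives 10, Target B gives 12, Target C gives 14. Proposed Target C is best. ✓
The attacker (capability strong), facing Patrol: Target A gives 2, Target B gives 7, Target C gives 6. Proposed Target A is not best — profitable deviation exists. ✗

No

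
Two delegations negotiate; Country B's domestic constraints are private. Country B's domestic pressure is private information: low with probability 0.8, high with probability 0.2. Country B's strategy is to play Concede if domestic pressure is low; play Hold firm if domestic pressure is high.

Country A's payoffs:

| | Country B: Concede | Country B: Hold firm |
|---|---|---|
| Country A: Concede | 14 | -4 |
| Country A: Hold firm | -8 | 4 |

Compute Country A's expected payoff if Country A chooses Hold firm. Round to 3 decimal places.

-5.600

E[Hold firm] = 0.8·(-8) + 0.2·4 = (-6.4) + 0.8 = -5.6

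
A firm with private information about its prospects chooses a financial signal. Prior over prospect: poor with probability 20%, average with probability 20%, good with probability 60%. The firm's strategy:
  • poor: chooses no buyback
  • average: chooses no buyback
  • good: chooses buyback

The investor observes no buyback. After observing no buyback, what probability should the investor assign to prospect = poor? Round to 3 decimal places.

P(no buyback) = 0.2·1 + 0.2·1 + 0.6·0 = 0.4
P(poor | no buyback) = (0.2·1) / 0.4 = 0.2 / 0.4 = 0.5

0.500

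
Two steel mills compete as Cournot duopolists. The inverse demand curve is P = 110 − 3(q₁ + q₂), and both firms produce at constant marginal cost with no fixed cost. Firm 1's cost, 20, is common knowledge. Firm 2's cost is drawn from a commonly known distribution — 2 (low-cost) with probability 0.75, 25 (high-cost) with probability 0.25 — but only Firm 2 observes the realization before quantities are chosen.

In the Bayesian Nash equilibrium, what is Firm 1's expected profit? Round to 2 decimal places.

223.89

Type-c best response for Firm 2: q₂(c) = (110 − c)/6 − q₁/2.
Firm 1 maximizes expected profit; its first-order condition is 110 − 6q₁ − 3E[q₂] − 20 = 0.
Substituting E[q₂] and solving: E[c₂] = 7.75, so q₁ = (110 − 2·20 + 7.75)/9 = 8.63889.
E[P] = 110 − 3·(q₁ + E[q₂]) = 45.9167; Firm 1's expected profit = (E[P] − 20)·q₁ = (45.9167 − 20)·8.63889 = 223.891.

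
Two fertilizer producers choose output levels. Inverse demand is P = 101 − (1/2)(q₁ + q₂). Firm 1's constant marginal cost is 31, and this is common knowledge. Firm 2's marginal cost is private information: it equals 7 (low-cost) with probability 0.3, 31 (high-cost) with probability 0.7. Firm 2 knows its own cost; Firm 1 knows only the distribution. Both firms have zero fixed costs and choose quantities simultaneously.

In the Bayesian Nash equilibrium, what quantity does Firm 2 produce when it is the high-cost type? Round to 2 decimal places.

Firm 2 with cost c maximizes (101 − (1/2)(q₁+q₂) − c)·q₂, giving q₂(c) = (101 − c − (1/2)q₁).
E[c₂] = 0.3·7 + 0.7·31 = 23.8
Firm 1's FOC against E[q₂] yields q₁ = (101 − 2·31 + E[c₂])/(3/2) = (101 − 62 + 23.8)/(3/2) = 41.8667.
q₂(high-cost) = (101 − 31 − (1/2)·41.8667) = 49.0667.

49.07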